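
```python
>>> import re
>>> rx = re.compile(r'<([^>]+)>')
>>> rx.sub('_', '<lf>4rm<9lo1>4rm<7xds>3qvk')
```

'_4rm_4rm_3qvk'

Matches: at [0:4] → '<lf>'; at [7:13] → '<9lo1>'; at [16:22] → '<7xds>'.
Every occurrence is swapped for '_'.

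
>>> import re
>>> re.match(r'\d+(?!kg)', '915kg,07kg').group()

'91'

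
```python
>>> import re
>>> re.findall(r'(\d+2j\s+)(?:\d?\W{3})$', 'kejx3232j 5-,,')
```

['3232j ']

This matches one or more of a digit, then the literal '2j', then one or more of whitespace (captured); then optionally a digit, then exactly 3 of a non-word character (non-capturing group); then anchored at the end.
Matches: at [4:14] match '3232j 5-,,', group 1 = '3232j '.
Because there's exactly one group, `findall` drops the full match and keeps group 1 from the one hit.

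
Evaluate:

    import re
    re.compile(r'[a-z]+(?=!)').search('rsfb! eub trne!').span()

The positive lookaround only admits positions where the adjacent text matches; those characters stay outside the span.
The match spans [0:4] → 'rsfb'.

(0, 4)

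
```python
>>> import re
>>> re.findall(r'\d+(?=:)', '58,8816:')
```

['8816']

Because the assertion is zero-width, the text it checks is not consumed and won't appear in the result.
Since nothing is captured, `findall` lists the 1 matched substring directly.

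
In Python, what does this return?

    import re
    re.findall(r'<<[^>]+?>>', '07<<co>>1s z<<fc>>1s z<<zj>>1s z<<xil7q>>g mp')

['<<co>>', '<<fc>>', '<<zj>>', '<<xil7q>>']

No capturing groups, so `findall` returns the 4 full match strings.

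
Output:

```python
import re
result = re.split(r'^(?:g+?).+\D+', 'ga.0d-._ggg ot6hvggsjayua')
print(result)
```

['', '']

This matches anchored at the start of the string; then one or more of a literal 'g' (lazy) (non-capturing group); then one or more of any character; then one or more of a non-digit.
Matches to split on: at [0:25] → 'ga.0d-._ggg ot6hvggsjayua'.
The string is cut at each match, leaving 2 pieces.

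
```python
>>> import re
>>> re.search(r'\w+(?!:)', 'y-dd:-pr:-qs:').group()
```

'y'

The negative lookaround is zero-width — it rules out positions where the adjacent text would match, without consuming anything.
The match spans [0:1] → 'y'.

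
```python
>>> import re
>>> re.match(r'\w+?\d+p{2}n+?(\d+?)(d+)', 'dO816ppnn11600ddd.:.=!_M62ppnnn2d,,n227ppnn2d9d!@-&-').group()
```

'dO816ppnn11600ddd'

With `match`, the pattern is implicitly anchored at the beginning.
The match spans [0:17] → 'dO816ppnn11600ddd'.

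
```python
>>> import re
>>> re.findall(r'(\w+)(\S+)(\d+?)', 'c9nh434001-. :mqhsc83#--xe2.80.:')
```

3 groups means each result is a tuple of 3 captured strings — 2 here.

[('c9nh4340', '0', '1'), ('mqhsc83', '#--xe2.8', '0')]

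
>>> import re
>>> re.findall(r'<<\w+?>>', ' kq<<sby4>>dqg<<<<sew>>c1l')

['<<sby4>>', '<<sew>>']

Scanning left to right: at [3:11] → '<<sby4>>'; at [16:23] → '<<sew>>'.
With no groups in the pattern, `findall` gives back each whole match — 2 here.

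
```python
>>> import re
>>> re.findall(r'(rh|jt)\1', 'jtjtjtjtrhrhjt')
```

The backreference `\1` re-matches whatever the first group consumed, character for character.
`findall` collects group 1 from each match (3 total).

['jt', 'jt', 'rh']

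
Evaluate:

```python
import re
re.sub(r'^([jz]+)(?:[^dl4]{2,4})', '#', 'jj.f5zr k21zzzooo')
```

'#r k21zzzooo'

The pattern matches anchored at the start of the string; then one or more of one of [jz] (captured); then 2 to 4 of any character except [dl4] (non-capturing group).
`sub` substitutes '#' at each match site.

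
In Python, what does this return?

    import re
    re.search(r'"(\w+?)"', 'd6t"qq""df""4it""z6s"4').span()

`re.search` scans for the first position where the pattern succeeds.
The match spans [3:7] → '"qq"'.
Captured: group 1 = 'qq'.

(3, 7)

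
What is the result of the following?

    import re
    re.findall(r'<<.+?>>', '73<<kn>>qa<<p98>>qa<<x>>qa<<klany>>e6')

A non-greedy quantifier consumes as few characters as it can — just enough that the remainder of the pattern still matches from where it stops; whatever follows it matches normally.
Since nothing is captured, `findall` lists the 4 matched substrings directly.

['<<kn>>', '<<p98>>', '<<x>>', '<<klany>>']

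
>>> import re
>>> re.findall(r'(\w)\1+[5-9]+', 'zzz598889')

['z']

`\1` has to match the exact text group 1 already captured.
Walking the string: at [0:9] match 'zzz598889', group 1 = 'z'.
`findall` collects group 1 from the one match (1 total).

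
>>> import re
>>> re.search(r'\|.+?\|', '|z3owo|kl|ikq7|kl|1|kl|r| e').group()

`re.search` tries every starting position until one works.
The match spans [0:7] → '|z3owo|'.

'|z3owo|'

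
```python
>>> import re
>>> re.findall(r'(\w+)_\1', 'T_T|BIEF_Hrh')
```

['T']

The backreference `\1` re-matches whatever the first group consumed, character for character.
`findall` collects group 1 from the one match (1 total).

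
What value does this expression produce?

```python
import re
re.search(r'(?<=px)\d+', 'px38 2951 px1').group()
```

The `(?=…)`/`(?<=…)` assertion just peeks at neighbouring text; it doesn't advance the match position.
The match spans [2:4] → '38'.

'38'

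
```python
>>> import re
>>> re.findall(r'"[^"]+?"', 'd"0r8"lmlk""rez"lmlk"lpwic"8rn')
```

['"0r8"', '"rez"', '"lpwic"']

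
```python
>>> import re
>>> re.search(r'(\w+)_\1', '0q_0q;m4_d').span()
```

(0, 5)

The backreference `\1` re-matches whatever the first group consumed, character for character.
`search` walks the string left to right and returns the first match it finds.
The match spans [0:5] → '0q_0q'.
Captured: group 1 = '0q'.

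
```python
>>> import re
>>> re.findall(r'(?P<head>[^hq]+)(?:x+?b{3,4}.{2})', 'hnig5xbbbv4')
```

Pattern: one or more of any character except [hq] (captured as 'head'); then one or more of a literal 'x' (lazy), then 3 to 4 of the literal 'b', then exactly 2 of any character (non-capturing group).
Matches: at [1:11] match 'nig5xbbbv4', group 1 = 'nig5'.
Because there's exactly one group, `findall` drops the full match and keeps group 1 from the one hit.

['nig5']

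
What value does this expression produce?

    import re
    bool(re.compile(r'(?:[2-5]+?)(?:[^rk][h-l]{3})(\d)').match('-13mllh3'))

False

The pattern matches one or more of a character in [2-5] (lazy) (non-capturing group); then any character except [rk], then exactly 3 of a character in [h-l] (non-capturing group); then a digit (captured).
`match` is anchored at position 0; if the pattern doesn't fit there, it returns None.
Here position 0 doesn't satisfy it, so the call returns None, and `bool(None)` is False.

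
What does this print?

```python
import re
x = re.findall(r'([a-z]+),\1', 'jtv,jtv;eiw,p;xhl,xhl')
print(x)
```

`\1` is not a pattern — it's the concrete string captured by group 1, re-applied verbatim.
Walking the string: at [0:7] match 'jtv,jtv', group 1 = 'jtv'; at [14:21] match 'xhl,xhl', group 1 = 'xhl'.
One capturing group, so `findall` returns just the captured substring from each match — 2 in all.

['jtv', 'xhl']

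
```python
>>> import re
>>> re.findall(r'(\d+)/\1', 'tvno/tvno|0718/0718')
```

`\1` is not a pattern — it's the concrete string captured by group 1, re-applied verbatim.
One capturing group, so `findall` returns just the captured substring from the one match — 1 in all.

['0718']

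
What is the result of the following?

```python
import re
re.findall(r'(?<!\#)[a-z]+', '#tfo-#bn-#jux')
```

The negative lookahead/lookbehind blocks any match where the forbidden context is present.
Scanning left to right: at [2:4] → 'fo'; at [7:8] → 'n'; at [11:13] → 'ux'.
With no groups in the pattern, `findall` gives back each whole match — 3 here.

['fo', 'n', 'ux']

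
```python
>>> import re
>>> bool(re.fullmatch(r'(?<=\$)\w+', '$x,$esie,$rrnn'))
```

Because the assertion is zero-width, the text it checks is not consumed and won't appear in the result.
`re.fullmatch` is like wrapping the pattern in `^…$` (in single-line mode).
Here there's no way to consume every character, so the call returns None, and `bool(None)` is False.

False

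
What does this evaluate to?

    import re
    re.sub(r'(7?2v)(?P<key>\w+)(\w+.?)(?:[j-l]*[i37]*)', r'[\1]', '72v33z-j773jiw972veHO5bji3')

'[72v]jiw9[72v]'

The replacement refers to a captured group, so each match is rewritten using its own captured text.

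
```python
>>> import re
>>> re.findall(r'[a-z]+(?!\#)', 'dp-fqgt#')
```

The negative lookahead/lookbehind blocks any match where the forbidden context is present.
Walking the string: at [0:2] → 'dp'; at [3:6] → 'fqg'.
Since nothing is captured, `findall` lists the 2 matched substrings directly.

['dp', 'fqg']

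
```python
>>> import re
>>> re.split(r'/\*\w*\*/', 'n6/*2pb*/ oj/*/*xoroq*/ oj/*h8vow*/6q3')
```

Splitting on the pattern gives 4 pieces.

['n6', ' oj/*', ' oj', '6q3']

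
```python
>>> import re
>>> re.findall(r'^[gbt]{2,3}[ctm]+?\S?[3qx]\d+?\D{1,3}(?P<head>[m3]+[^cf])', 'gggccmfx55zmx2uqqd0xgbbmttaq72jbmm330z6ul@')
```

['mx']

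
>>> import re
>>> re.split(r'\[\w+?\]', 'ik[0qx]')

Matches to split on: at [2:7] → '[0qx]'.
Splitting on the pattern gives 2 pieces.

['ik', '']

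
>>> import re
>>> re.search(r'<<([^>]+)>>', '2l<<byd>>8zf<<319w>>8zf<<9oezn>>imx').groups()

('byd',)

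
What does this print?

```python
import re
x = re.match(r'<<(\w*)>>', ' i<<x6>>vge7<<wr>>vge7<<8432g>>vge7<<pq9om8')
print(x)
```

`re.match` won't scan ahead — the pattern has to work from the very first character.
Here the pattern fails at index 0, so the call returns None.

None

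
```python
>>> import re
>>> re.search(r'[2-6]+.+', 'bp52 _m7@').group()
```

This matches one or more of a character in [2-6]; then one or more of any character.
`search` walks the string left to right and returns the first match it finds.
The match spans [2:9] → '52 _m7@'.

'52 _m7@'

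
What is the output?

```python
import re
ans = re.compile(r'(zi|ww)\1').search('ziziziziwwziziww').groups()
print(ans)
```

('zi',)

The match spans [0:4] → 'zizi'.
Captured: group 1 = 'zi'.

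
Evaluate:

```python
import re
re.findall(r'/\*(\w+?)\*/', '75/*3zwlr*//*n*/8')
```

Scanning left to right: at [2:11] match '/*3zwlr*/', group 1 = '3zwlr'; at [11:16] match '/*n*/', group 1 = 'n'.
One capturing group, so `findall` returns just the captured substring from each match — 2 in all.

['3zwlr', 'n']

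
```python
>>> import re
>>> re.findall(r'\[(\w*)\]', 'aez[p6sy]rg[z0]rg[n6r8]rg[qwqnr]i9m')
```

['p6sy', 'z0', 'n6r8', 'qwqnr']

Matches: at [3:9] match '[p6sy]', group 1 = 'p6sy'; at [11:15] match '[z0]', group 1 = 'z0'; at [17:23] match '[n6r8]', group 1 = 'n6r8'; at [25:32] match '[qwqnr]', group 1 = 'qwqnr'.
One capturing group, so `findall` returns just the captured substring from each match — 4 in all.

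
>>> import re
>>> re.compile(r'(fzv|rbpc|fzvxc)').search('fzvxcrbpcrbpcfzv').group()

Alternation isn't longest-match — the leftmost alternative that fits at this position is chosen.
`re.search` tries every starting position until one works.
The match spans [0:3] → 'fzv'.
Captured: group 1 = 'fzv'.

'fzv'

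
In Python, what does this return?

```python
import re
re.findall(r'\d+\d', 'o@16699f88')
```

Pattern: one or more of a digit; then a digit.
Matches: at [2:7] → '16699'; at [8:10] → '88'.
No capturing groups, so `findall` returns the 2 full match strings.

['16699', '88']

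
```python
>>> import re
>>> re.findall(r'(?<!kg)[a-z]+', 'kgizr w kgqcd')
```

['kgizr', 'w', 'kgqcd']

A negative assertion filters positions out without eating any characters.
Since nothing is captured, `findall` lists the 3 matched substrings directly.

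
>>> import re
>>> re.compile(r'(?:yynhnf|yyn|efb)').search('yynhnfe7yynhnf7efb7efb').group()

'yynhnf'

Branches in `(...|...)` are attempted left-to-right; the first branch that allows the whole pattern to succeed is taken.
`search` walks the string left to right and returns the first match it finds.
The match spans [0:6] → 'yynhnf'.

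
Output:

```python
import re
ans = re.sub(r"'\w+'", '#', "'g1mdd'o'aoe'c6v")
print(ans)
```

Matches: at [0:7] → "'g1mdd'"; at [8:13] → "'aoe'".
Every occurrence is swapped for '#'.

#o#c6v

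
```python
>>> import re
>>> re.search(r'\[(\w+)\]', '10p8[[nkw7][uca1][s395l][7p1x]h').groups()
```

('nkw7',)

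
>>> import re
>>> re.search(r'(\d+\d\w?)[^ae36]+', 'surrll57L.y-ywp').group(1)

'57L'

The match spans [6:15] → '57L.y-ywp'.
Captured: group 1 = '57L'.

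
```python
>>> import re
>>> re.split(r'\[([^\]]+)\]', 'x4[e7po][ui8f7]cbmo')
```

['x4', 'e7po', '', 'ui8f7', 'cbmo']

Matches to split on: at [2:8] → '[e7po]'; at [8:15] → '[ui8f7]'.
Because the pattern has a capturing group, `split` also inserts each captured text between the pieces.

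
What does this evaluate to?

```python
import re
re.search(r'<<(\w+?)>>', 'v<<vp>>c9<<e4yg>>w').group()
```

'<<vp>>'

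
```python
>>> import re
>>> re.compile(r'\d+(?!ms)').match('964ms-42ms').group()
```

'96'

With `match`, the pattern is implicitly anchored at the beginning.
The match spans [0:2] → '96'.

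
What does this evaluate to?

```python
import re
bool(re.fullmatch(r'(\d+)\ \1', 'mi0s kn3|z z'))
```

`re.fullmatch` is like wrapping the pattern in `^…$` (in single-line mode).
Here the pattern can't cover the whole string, so the call returns None, and `bool(None)` is False.

False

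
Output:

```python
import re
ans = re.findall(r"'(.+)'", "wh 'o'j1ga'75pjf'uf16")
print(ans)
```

Scanning left to right: at [3:17] match "'o'j1ga'75pjf'", group 1 = "o'j1ga'75pjf".
With a single group, `findall` returns only what that group captured — 1 item.

["o'j1ga'75pjf"]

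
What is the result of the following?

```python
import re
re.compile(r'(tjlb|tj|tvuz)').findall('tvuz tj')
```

['tvuz', 'tj']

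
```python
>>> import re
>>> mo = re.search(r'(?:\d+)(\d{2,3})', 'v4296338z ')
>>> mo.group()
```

This matches one or more of a digit (non-capturing group); then 2 to 3 of a digit (captured).
`re.search` scans for the first position where the pattern succeeds.
The match spans [1:8] → '4296338'.
Captured: group 1 = '38'.

'4296338'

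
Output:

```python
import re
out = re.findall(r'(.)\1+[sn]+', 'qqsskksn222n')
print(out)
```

The backreference `\1` re-matches whatever the first group consumed, character for character.
Scanning left to right: at [0:4] match 'qqss', group 1 = 'q'; at [4:8] match 'kksn', group 1 = 'k'; at [8:12] match '222n', group 1 = '2'.
Because there's exactly one group, `findall` drops the full match and keeps group 1 from each hit.

['q', 'k', '2']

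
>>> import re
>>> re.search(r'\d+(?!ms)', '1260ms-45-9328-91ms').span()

`(?!…)`/`(?<!…)` only lets a position through if the neighbouring text does NOT match; no characters are consumed.
`re.search` tries every starting position until one works.
The match spans [0:3] → '126'.

(0, 3)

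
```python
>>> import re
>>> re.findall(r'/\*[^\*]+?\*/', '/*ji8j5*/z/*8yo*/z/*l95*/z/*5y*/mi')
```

['/*ji8j5*/', '/*8yo*/', '/*l95*/', '/*5y*/']

No capturing groups, so `findall` returns the 4 full match strings.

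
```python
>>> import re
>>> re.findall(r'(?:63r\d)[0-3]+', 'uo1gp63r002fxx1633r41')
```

The pattern matches the literal '63r', then a digit (non-capturing group); then one or more of a character in [0-3].
Since nothing is captured, `findall` lists the 1 matched substring directly.

['63r002']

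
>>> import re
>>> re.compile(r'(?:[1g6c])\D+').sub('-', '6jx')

'-'

Every occurrence is swapped for '-'.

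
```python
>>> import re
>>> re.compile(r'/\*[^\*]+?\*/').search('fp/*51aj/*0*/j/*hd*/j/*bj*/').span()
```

The match spans [8:13] → '/*0*/'.

(8, 13)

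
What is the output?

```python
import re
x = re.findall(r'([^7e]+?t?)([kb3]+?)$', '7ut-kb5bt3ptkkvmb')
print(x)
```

[('ut-kb5bt3ptkkvm', 'b')]

The pattern matches one or more of any character except [7e] (lazy), then optionally the literal 't' (captured); then one or more of one of [kb3] (lazy) (captured); then anchored at the end.
2 groups means the one result is a tuple of 2 captured strings — 1 here.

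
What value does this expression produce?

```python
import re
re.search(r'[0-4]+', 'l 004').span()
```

(2, 5)

The match spans [2:5] → '004'.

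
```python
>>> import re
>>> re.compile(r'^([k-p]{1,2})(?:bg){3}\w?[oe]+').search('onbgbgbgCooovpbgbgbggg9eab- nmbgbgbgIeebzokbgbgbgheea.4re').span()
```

(0, 12)

The pattern matches anchored at the start of the string; then 1 to 2 of a character in [k-p] (captured); then the literal 'bg' repeated 3 times, then optionally a word character, then one or more of one of [oe].
The match spans [0:12] → 'onbgbgbgCooo'.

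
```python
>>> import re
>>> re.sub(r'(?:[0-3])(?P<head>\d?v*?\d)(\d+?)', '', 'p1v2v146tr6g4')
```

The pattern matches a character in [0-3] (non-capturing group); then optionally a digit, then zero or more of a literal 'v' (lazy), then a digit (captured as 'head'); then one or more of a digit (lazy) (captured).
Every occurrence is swapped for ''.

'p1v6tr6g4'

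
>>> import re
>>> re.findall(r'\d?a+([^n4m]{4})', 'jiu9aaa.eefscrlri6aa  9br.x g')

['.eef', '  9b']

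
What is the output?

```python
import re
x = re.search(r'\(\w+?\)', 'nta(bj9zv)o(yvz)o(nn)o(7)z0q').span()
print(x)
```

`re.search` scans for the first position where the pattern succeeds.
The match spans [3:10] → '(bj9zv)'.

(3, 10)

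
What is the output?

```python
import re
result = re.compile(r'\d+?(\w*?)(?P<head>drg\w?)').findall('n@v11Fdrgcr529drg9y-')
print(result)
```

A non-greedy quantifier consumes as few characters as it can — just enough that the remainder of the pattern still matches from where it stops; whatever follows it matches normally.
Multiple groups make `findall` return tuples — one 2-tuple for each match.

[('1F', 'drgc'), ('29', 'drg9')]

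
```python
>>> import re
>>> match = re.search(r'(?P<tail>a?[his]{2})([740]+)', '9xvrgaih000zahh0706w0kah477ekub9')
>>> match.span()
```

The pattern matches optionally a literal 'a', then exactly 2 of one of [his] (captured as 'tail'); then one or more of one of [740] (captured).
`re.search` scans for the first position where the pattern succeeds.
The match spans [5:11] → 'aih000'.
Captured: group 1 = 'aih', group 2 = '000'.

(5, 11)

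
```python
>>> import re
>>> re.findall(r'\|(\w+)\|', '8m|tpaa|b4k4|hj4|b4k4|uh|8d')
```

Scanning left to right: at [2:8] match '|tpaa|', group 1 = 'tpaa'; at [12:17] match '|hj4|', group 1 = 'hj4'; at [21:25] match '|uh|', group 1 = 'uh'.
One capturing group, so `findall` returns just the captured substring from each match — 3 in all.

['tpaa', 'hj4', 'uh']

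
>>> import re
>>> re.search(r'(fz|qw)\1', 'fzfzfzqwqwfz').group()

A backreference is literal: `\1` must see the identical characters the first group matched.
`search` walks the string left to right and returns the first match it finds.
The match spans [0:4] → 'fzfz'.
Captured: group 1 = 'fz'.

'fzfz'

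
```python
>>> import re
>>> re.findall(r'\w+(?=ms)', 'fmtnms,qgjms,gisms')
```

The lookaround is zero-width — it requires the adjacent text to match without consuming it, so the asserted text isn't part of the match.
`findall` yields the raw match text (3 of them) because the pattern has no groups.

['fmtn', 'qgj', 'gis']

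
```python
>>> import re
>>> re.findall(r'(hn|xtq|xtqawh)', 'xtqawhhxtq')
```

Branches in `(...|...)` are attempted left-to-right; the first branch that allows the whole pattern to succeed is taken.
Scanning left to right: at [0:3] match 'xtq', group 1 = 'xtq'; at [7:10] match 'xtq', group 1 = 'xtq'.
With a single group, `findall` returns only what that group captured — 2 items.

['xtq', 'xtq']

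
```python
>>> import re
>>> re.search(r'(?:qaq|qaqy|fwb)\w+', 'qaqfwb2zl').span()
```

`search` walks the string left to right and returns the first match it finds.
The match spans [0:9] → 'qaqfwb2zl'.

(0, 9)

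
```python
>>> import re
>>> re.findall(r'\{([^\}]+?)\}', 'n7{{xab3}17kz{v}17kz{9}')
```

['{xab3', 'v', '9']

Because there's exactly one group, `findall` drops the full match and keeps group 1 from each hit.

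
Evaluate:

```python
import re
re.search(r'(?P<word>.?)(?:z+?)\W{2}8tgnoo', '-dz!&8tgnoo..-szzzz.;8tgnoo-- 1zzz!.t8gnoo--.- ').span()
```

The pattern matches optionally any character (captured as 'word'); then one or more of a literal 'z' (lazy) (non-capturing group); then exactly 2 of a non-word character, then the literal '8tg', then the literal 'noo'.
`re.search` scans for the first position where the pattern succeeds.
The match spans [1:11] → 'dz!&8tgnoo'.
Captured: group 1 = 'd'.

(1, 11)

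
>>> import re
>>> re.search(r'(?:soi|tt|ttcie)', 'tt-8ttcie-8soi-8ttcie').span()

(0, 2)

The match spans [0:2] → 'tt'.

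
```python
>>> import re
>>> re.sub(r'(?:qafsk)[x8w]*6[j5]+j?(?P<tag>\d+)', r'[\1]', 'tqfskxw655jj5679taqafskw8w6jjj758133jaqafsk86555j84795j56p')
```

'tqfskxw655jj5679ta[758133]ja[84795]j56p'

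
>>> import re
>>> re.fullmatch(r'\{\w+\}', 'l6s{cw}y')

None

For `fullmatch`, every character of the input must be accounted for by the pattern.
Here there's no way to consume every character, so the call returns None.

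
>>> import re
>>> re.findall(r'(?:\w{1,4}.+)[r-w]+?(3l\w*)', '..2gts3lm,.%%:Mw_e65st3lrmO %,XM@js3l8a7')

Because there's exactly one group, `findall` drops the full match and keeps group 1 from the one hit.

['3l8a7']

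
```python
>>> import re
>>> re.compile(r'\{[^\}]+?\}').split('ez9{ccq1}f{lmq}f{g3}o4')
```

['ez9', 'f', 'f', 'o4']

Matches to split on: at [3:9] → '{ccq1}'; at [10:15] → '{lmq}'; at [16:20] → '{g3}'.
Splitting on the pattern gives 4 pieces.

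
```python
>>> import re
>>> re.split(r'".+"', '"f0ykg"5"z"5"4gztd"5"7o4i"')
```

['', '']

Each match becomes a cut point; 2 segments remain.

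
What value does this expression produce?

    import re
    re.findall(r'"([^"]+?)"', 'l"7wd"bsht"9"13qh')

Matches: at [1:6] match '"7wd"', group 1 = '7wd'; at [10:13] match '"9"', group 1 = '9'.
`findall` collects group 1 from each match (2 total).

['7wd', '9']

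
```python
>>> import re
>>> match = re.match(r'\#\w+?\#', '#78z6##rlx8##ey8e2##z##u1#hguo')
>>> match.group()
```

`match` is anchored at position 0; if the pattern doesn't fit there, it returns None.
The match spans [0:6] → '#78z6#'.

'#78z6#'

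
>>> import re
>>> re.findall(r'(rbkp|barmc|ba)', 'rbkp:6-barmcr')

['rbkp', 'barmc']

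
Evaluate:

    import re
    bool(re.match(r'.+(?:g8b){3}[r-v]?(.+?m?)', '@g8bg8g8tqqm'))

False

`match` is anchored at position 0; if the pattern doesn't fit there, it returns None.
Here position 0 doesn't satisfy it, so the call returns None, and `bool(None)` is False.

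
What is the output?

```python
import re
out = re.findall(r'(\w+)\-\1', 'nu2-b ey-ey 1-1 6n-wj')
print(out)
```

['ey', '1']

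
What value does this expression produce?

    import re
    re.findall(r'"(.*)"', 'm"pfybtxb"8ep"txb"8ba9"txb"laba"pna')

With a single group, `findall` returns only what that group captured — 1 item.

['pfybtxb"8ep"txb"8ba9"txb"laba']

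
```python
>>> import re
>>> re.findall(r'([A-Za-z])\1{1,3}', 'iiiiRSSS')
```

['i', 'S']

`\1` has to match the exact text group 1 already captured.
Matches: at [0:4] match 'iiii', group 1 = 'i'; at [5:8] match 'SSS', group 1 = 'S'.
`findall` collects group 1 from each match (2 total).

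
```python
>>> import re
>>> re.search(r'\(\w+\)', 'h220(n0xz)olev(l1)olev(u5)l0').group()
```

The match spans [4:10] → '(n0xz)'.

'(n0xz)'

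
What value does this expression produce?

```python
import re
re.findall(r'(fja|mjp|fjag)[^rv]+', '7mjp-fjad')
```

['mjp']

Scanning left to right: at [1:9] match 'mjp-fjad', group 1 = 'mjp'.
Because there's exactly one group, `findall` drops the full match and keeps group 1 from the one hit.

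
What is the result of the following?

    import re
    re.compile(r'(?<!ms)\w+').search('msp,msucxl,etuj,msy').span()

Because the assertion is negative and zero-width, positions next to the forbidden text are skipped.
The match spans [0:3] → 'msp'.

(0, 3)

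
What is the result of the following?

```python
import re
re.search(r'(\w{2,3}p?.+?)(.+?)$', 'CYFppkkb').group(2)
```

'kkb'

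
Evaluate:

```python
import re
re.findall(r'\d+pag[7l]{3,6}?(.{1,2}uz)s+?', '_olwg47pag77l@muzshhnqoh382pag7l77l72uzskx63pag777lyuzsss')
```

['@muz', '72uz', 'lyuz']

Lazy quantifiers expand one character at a time until the remainder of the pattern can match.
One capturing group, so `findall` returns just the captured substring from each match — 3 in all.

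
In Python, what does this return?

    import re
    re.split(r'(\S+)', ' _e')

The pattern matches one or more of a non-whitespace character (captured).
Matches to split on: at [1:3] → '_e'.
With a capturing group present, the delimiter's captured portion is kept in the result list.

[' ', '_e', '']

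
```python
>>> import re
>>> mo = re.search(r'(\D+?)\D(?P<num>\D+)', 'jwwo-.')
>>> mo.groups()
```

('j', 'wo-.')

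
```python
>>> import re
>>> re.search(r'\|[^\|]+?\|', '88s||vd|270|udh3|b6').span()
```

`re.search` scans for the first position where the pattern succeeds.
The match spans [4:8] → '|vd|'.

(4, 8)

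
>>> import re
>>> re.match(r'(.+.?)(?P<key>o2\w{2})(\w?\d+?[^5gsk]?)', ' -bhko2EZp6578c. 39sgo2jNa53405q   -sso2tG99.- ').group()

' -bhko2EZp6578c. 39sgo2jNa53405q   -sso2tG99.'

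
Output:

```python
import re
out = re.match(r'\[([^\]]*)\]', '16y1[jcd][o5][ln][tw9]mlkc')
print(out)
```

`match` is anchored at position 0; if the pattern doesn't fit there, it returns None.
Here the pattern fails at index 0, so the call returns None.

None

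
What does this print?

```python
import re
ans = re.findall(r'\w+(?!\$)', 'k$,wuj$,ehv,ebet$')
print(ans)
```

['wu', 'ehv', 'ebe']

A negative assertion filters positions out without eating any characters.
Since nothing is captured, `findall` lists the 3 matched substrings directly.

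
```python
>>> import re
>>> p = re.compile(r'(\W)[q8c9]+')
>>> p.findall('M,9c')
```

[',']

`findall` collects group 1 from the one match (1 total).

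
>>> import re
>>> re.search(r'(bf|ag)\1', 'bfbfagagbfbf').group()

'bfbf'

A backreference is literal: `\1` must see the identical characters the first group matched.
The match spans [0:4] → 'bfbf'.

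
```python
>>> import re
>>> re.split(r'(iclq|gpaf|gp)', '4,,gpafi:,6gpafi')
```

['4,,', 'gpaf', 'i:,6', 'gpaf', 'i']

Alternation tries branches left to right and keeps the first one that lets the overall match succeed at that position.
With a capturing group present, the delimiter's captured portion is kept in the result list.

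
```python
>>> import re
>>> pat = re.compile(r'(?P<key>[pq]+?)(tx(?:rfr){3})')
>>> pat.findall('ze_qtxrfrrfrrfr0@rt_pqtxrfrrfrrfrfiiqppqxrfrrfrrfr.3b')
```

2 groups means each result is a tuple of 2 captured strings — 2 here.

[('q', 'txrfrrfrrfr'), ('pq', 'txrfrrfrrfr')]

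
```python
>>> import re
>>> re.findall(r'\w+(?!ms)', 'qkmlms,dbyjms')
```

['qkmlms', 'dbyjms']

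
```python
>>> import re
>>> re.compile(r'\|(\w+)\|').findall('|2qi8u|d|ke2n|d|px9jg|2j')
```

['2qi8u', 'ke2n', 'px9jg']

Walking the string: at [0:7] match '|2qi8u|', group 1 = '2qi8u'; at [8:14] match '|ke2n|', group 1 = 'ke2n'; at [15:22] match '|px9jg|', group 1 = 'px9jg'.
One capturing group, so `findall` returns just the captured substring from each match — 3 in all.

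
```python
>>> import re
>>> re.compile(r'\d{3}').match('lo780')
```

None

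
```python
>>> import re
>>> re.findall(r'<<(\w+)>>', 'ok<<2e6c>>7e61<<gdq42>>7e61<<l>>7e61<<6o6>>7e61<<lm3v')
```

['2e6c', 'gdq42', 'l', '6o6']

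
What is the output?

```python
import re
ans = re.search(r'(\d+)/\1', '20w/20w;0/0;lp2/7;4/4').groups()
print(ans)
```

('0',)

The backreference `\1` re-matches whatever the first group consumed, character for character.
`re.search` tries every starting position until one works.
The match spans [8:11] → '0/0'.
Captured: group 1 = '0'.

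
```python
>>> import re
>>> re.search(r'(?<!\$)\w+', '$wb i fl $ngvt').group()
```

The negative lookaround is zero-width — it rules out positions where the adjacent text would match, without consuming anything.
Unlike `match`, `search` isn't anchored — it looks for the pattern anywhere in the string.
The match spans [2:3] → 'b'.

'b'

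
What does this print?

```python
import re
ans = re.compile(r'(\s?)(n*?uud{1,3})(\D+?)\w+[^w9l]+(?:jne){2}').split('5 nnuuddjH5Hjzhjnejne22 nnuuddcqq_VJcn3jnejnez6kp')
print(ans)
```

With a capturing group present, the delimiter's captured portion is kept in the result list.

['5', ' ', 'nnuudd', 'j', 'z6kp']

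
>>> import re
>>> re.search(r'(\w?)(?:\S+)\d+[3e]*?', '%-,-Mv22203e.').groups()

('',)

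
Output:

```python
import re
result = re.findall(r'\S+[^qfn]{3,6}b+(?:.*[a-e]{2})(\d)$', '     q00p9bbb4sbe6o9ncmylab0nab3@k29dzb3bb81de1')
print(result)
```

One capturing group, so `findall` returns just the captured substring from the one match — 1 in all.

['1']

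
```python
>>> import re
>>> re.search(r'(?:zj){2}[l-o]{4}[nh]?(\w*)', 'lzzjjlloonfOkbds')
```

This matches the literal 'zj' repeated 2 times, then exactly 4 of a character in [l-o], then optionally one of [nh]; then zero or more of a word character (captured).
`search` walks the string left to right and returns the first match it finds.
Here no position works, so the call returns None.

None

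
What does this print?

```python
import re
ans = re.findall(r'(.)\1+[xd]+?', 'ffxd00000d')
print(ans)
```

`\1` is not a pattern — it's the concrete string captured by group 1, re-applied verbatim.
Scanning left to right: at [0:3] match 'ffx', group 1 = 'f'; at [4:10] match '00000d', group 1 = '0'.
One capturing group, so `findall` returns just the captured substring from each match — 2 in all.

['f', '0']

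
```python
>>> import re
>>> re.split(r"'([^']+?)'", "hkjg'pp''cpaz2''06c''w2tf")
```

['hkjg', 'pp', '', 'cpaz2', '', '06c', "'w2tf"]

Matches to split on: at [4:8] → "'pp'"; at [8:15] → "'cpaz2'"; at [15:20] → "'06c'".
`re.split` interleaves the captured-group text with the surrounding fragments.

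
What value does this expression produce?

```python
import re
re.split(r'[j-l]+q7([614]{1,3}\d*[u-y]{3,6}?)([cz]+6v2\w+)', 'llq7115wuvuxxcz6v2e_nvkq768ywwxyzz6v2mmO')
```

['', '115wuvuxx', 'cz6v2e_nvkq768ywwxyzz6v2mmO', '']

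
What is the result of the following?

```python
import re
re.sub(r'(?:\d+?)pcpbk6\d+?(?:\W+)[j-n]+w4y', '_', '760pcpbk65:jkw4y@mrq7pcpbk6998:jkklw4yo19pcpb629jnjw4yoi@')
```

Pattern: one or more of a digit (lazy) (non-capturing group); then the literal 'pcp', then the literal 'bk6', then one or more of a digit (lazy); then one or more of a non-word character (non-capturing group); then one or more of a character in [j-n], then the literal 'w4y'.
Matches: at [0:16] → '760pcpbk65:jkw4y'; at [20:38] → '7pcpbk6998:jkklw4y'.
Every occurrence is swapped for '_'.

'_@mrq_o19pcpb629jnjw4yoi@'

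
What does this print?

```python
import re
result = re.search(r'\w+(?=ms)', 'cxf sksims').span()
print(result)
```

(4, 8)

The lookaround is zero-width — it requires the adjacent text to match without consuming it, so the asserted text isn't part of the match.
`re.search` tries every starting position until one works.
The match spans [4:8] → 'sksi'.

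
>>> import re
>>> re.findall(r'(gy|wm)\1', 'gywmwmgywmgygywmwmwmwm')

['wm', 'gy', 'wm', 'wm']

The backreference `\1` re-matches whatever the first group consumed, character for character.
`findall` collects group 1 from each match (4 total).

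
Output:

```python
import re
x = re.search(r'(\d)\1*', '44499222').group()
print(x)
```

444

`\1` has to match the exact text group 1 already captured.
The match spans [0:3] → '444'.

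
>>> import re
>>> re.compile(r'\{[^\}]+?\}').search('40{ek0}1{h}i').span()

(2, 7)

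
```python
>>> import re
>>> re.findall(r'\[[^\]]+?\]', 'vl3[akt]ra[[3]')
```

['[akt]', '[[3]']

Walking the string: at [3:8] → '[akt]'; at [10:14] → '[[3]'.
No capturing groups, so `findall` returns the 2 full match strings.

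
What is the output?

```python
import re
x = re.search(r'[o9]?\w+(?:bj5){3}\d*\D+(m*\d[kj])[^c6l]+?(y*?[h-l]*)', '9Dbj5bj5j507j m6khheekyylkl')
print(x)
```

The pattern matches optionally one of [o9], then one or more of a word character, then the literal 'bj5' repeated 3 times; then zero or more of a digit, then one or more of a non-digit; then zero or more of a literal 'm', then a digit, then one of [kj] (captured); then one or more of any character except [c6l] (lazy); then zero or more of a literal 'y' (lazy), then zero or more of a character in [h-l] (captured).
`re.search` tries every starting position until one works.
Here nothing in the string fits, so the call returns None.

None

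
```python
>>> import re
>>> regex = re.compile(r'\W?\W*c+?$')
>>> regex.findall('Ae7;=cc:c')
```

This matches optionally a non-word character; then zero or more of a non-word character, then one or more of a literal 'c' (lazy); then anchored at the end.
Walking the string: at [7:9] → ':c'.
With no groups in the pattern, `findall` gives back each whole match — 1 here.

[':c']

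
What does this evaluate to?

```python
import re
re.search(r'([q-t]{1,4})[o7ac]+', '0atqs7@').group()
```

'tqs7'

The match spans [2:6] → 'tqs7'.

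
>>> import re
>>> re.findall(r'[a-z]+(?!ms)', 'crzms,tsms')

['crzms', 'tsms']

A negative assertion filters positions out without eating any characters.
Matches: at [0:5] → 'crzms'; at [6:10] → 'tsms'.
No capturing groups, so `findall` returns the 2 full match strings.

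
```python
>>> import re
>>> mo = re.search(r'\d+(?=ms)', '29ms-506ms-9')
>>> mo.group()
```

Because the assertion is zero-width, the text it checks is not consumed and won't appear in the result.
Unlike `match`, `search` isn't anchored — it looks for the pattern anywhere in the string.
The match spans [0:2] → '29'.

'29'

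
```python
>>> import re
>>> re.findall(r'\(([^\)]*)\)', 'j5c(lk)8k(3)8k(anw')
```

['lk', '3']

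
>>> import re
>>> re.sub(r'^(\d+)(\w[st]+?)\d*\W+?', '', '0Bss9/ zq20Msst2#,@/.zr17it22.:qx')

' zq20Msst2#,@/.zr17it22.:qx'

This matches anchored at the start of the string; then one or more of a digit (captured); then a word character, then one or more of one of [st] (lazy) (captured); then zero or more of a digit, then one or more of a non-word character (lazy).
Every occurrence is swapped for ''.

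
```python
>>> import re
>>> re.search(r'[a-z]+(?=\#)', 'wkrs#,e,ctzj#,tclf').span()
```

(0, 4)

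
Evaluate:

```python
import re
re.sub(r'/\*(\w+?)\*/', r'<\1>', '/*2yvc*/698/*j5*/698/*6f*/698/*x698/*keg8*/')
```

`\1` in the replacement pulls in group 1's text for each match.

'<2yvc>698<j5>698<6f>698/*x698<keg8>'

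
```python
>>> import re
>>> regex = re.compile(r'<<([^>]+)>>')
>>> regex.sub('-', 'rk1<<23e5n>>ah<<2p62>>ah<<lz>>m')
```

Each match is replaced by '-'.

'rk1-ah-ah-m'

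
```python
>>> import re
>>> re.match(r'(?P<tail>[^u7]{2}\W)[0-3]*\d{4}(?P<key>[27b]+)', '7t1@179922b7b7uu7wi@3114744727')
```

The pattern matches exactly 2 of any character except [u7], then a non-word character (captured as 'tail'); then zero or more of a character in [0-3], then exactly 4 of a digit; then one or more of one of [27b] (captured as 'key').
`re.match` won't scan ahead — the pattern has to work from the very first character.
Here the pattern fails at index 0, so the call returns None.

None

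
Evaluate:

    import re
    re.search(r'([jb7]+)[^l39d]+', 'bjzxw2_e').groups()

('bj',)

The pattern matches one or more of one of [jb7] (captured); then one or more of any character except [l39d].
`re.search` tries every starting position until one works.
The match spans [0:8] → 'bjzxw2_e'.
Captured: group 1 = 'bj'.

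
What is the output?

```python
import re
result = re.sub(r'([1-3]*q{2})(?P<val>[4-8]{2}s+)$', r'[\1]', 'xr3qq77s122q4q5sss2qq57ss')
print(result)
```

xr3qq77s122q4q5sss[2qq]

Pattern: zero or more of a character in [1-3], then exactly 2 of a literal 'q' (captured); then exactly 2 of a character in [4-8], then one or more of a literal 's' (captured as 'val'); then anchored at the end.
Matches: at [18:25] → '2qq57ss'.
Each match is replaced using the text its own group 1 captured.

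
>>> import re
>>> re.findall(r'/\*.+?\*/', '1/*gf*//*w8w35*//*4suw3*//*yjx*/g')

With the lazy modifier that quantifier settles for the fewest repetitions that let the rest of the pattern succeed (the atoms after it are unaffected and can still be greedy).
With no groups in the pattern, `findall` gives back each whole match — 4 here.

['/*gf*/', '/*w8w35*/', '/*4suw3*/', '/*yjx*/']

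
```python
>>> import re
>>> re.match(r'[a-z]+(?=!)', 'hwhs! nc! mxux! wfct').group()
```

Because the assertion is zero-width, the text it checks is not consumed and won't appear in the result.
`re.match` won't scan ahead — the pattern has to work from the very first character.
The match spans [0:4] → 'hwhs'.

'hwhs'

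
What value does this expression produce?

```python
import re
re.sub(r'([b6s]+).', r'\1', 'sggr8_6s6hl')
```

'sgr8_6s6l'

This matches one or more of one of [b6s] (captured); then any character.
`\1` in the replacement pulls in group 1's text for each match.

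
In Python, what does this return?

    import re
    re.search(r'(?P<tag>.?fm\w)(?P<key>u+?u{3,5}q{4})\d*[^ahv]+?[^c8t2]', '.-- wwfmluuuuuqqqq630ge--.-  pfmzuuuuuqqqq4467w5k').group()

'wfmluuuuuqqqq630ge'

The pattern matches optionally any character, then the literal 'fm', then a word character (captured as 'tag'); then one or more of a literal 'u' (lazy), then 3 to 5 of the literal 'u', then exactly 4 of the literal 'q' (captured as 'key'); then zero or more of a digit, then one or more of any character except [ahv] (lazy), then any character except [c8t2].
Lazy quantifiers expand one character at a time until the remainder of the pattern can match.
`re.search` scans for the first position where the pattern succeeds.
The match spans [5:23] → 'wfmluuuuuqqqq630ge'.
Captured: group 1 = 'wfml', group 2 = 'uuuuuqqqq'.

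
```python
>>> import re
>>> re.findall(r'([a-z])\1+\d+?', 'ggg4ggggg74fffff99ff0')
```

A backreference is literal: `\1` must see the identical characters the first group matched.
One capturing group, so `findall` returns just the captured substring from each match — 4 in all.

['g', 'g', 'f', 'f']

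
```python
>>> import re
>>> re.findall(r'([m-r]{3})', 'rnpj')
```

This matches exactly 3 of a character in [m-r] (captured).
Matches: at [0:3] match 'rnp', group 1 = 'rnp'.
Because there's exactly one group, `findall` drops the full match and keeps group 1 from the one hit.

['rnp']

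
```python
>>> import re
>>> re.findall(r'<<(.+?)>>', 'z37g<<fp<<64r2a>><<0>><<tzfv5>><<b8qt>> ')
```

The `?` after the quantifier makes it lazy — it takes as little as possible before letting the rest of the pattern try.
With a single group, `findall` returns only what that group captured — 4 items.

['fp<<64r2a', '0', 'tzfv5', 'b8qt']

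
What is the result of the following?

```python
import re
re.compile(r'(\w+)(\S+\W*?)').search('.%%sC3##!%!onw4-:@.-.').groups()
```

('sC3', '##!%!onw4-:@.-.')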